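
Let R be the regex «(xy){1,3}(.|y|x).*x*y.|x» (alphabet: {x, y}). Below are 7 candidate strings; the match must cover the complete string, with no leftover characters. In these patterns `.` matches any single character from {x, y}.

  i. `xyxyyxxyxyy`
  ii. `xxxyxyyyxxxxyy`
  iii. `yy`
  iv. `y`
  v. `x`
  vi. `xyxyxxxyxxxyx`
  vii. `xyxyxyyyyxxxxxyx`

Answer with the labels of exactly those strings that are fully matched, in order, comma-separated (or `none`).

i → match
ii → no match
iii → no match
iv → no match
v → match
vi → match
vii → match

i, v, vi, vii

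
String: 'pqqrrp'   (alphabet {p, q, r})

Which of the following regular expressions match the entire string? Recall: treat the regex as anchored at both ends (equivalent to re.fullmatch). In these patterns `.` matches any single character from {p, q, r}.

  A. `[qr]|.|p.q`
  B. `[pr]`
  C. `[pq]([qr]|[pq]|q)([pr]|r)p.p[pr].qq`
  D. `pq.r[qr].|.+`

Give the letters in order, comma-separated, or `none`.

D

A → no match
B → no match
C → no match — must end with 'qq'
D → match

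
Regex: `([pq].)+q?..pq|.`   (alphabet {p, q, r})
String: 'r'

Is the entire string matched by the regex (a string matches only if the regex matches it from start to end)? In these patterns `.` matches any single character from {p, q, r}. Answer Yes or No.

Yes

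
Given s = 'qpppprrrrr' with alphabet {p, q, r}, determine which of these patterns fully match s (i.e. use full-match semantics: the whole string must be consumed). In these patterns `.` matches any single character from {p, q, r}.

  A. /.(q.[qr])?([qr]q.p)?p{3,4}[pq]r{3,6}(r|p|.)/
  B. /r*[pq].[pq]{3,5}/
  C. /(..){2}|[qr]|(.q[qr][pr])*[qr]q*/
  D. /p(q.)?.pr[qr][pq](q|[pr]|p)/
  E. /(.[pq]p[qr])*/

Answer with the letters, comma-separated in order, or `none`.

A → match
B → no match
C → no match
D → no match — must start with 'p'
E → no match

A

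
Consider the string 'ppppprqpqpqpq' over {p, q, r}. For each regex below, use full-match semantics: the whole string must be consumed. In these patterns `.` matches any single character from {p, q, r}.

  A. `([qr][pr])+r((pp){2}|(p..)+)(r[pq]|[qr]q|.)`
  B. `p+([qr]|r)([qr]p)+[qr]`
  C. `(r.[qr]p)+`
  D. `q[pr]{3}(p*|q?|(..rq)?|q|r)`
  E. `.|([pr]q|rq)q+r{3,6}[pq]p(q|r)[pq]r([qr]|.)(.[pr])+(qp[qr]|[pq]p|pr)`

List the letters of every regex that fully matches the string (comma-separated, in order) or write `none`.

A → no match
B → match
C → no match — must start with 'r'
D → no match — must start with 'q'
E → no match

B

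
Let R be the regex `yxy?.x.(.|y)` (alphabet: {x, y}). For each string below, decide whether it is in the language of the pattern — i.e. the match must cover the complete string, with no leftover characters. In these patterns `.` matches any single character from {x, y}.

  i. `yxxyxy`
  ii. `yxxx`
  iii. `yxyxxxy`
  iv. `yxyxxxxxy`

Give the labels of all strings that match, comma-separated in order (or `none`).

i. `yxxyxy` → no match
ii. `yxxx` → no match
iii. `yxyxxxy` → match
iv. `yxyxxxxxy` → no match

iii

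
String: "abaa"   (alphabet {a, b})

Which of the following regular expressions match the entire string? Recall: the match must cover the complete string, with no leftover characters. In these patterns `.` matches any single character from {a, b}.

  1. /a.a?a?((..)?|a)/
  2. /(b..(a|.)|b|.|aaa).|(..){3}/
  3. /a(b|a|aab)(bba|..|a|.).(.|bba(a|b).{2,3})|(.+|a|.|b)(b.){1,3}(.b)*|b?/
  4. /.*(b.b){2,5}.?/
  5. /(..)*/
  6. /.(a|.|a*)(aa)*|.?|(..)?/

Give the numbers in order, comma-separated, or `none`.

1, 5, 6

1 → match
2 → no match
3 → no match
4 → no match
5 → match
6 → match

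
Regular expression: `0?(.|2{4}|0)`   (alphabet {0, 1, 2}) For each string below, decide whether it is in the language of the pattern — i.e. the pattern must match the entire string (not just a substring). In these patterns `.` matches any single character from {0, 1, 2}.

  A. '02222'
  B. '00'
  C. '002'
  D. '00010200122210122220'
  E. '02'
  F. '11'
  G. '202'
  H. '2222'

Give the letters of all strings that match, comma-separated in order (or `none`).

A, B, E, H

A → match
B → match
C → no match
D → no match
E → match
F → no match
G → no match
H → match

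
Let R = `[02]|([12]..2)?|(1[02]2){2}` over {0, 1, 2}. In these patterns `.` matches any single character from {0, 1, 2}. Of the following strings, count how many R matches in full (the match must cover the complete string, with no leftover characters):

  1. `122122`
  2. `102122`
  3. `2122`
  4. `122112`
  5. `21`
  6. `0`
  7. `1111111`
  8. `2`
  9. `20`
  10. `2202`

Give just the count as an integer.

6

1. `122122` → match
2. `102122` → match
3. `2122` → match
4. `122112` → no match
5. `21` → no match
6. `0` → match
7. `1111111` → no match
8. `2` → match
9. `20` → no match
10. `2202` → match
Total matched: 6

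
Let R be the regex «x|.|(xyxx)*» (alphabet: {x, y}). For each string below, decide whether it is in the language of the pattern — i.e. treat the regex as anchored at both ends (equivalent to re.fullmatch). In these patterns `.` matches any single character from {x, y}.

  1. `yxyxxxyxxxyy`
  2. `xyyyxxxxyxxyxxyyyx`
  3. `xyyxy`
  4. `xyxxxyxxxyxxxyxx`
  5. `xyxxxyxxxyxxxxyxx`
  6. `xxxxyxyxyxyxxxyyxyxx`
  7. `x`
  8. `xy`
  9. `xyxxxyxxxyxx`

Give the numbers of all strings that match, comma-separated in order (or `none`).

1 → no match
2 → no match
3 → no match
4 → match
5 → no match
6 → no match
7 → match
8 → no match
9 → match

4, 7, 9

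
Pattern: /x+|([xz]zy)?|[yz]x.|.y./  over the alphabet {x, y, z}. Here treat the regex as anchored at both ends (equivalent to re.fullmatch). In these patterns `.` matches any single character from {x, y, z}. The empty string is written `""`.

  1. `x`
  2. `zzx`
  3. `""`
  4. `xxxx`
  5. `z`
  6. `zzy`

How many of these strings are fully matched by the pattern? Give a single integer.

4

1 → match
2 → no match
3 → match
4 → match
5 → no match
6 → match
Total matched: 4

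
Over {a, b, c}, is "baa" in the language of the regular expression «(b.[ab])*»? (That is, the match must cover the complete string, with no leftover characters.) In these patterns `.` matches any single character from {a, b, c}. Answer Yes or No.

Yes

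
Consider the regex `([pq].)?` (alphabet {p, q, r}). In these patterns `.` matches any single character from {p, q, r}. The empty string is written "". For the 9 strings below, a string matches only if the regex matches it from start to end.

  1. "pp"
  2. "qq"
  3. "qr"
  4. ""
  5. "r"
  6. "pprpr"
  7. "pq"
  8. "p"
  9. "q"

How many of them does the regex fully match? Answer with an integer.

1. "pp" → match
2. "qq" → match
3. "qr" → match
4. "" → match
5. "r" → no match
6. "pprpr" → no match
7. "pq" → match
8. "p" → no match
9. "q" → no match
Total matched: 5

5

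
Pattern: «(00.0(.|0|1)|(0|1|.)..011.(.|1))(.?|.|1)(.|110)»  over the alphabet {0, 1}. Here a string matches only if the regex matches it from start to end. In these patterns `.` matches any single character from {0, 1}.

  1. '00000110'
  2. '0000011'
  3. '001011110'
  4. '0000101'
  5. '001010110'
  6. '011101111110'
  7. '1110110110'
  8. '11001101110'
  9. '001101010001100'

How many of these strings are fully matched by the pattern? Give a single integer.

1 → match
2 → match
3 → match
4 → match
5 → match
6 → no match
7 → match
8 → match
9 → no match
Total matched: 7

7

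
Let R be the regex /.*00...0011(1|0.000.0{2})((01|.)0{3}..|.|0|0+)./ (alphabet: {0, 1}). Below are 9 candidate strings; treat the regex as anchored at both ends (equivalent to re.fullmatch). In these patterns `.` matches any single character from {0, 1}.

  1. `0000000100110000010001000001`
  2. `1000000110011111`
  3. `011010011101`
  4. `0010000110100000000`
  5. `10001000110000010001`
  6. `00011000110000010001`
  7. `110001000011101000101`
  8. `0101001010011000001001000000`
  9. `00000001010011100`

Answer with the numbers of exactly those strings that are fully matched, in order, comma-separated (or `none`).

1 → match
2 → match
3. `011010011101` → no match
4 → match
5 → match
6 → match
7 → match
8 → match
9 → match

1, 2, 4, 5, 6, 7, 8, 9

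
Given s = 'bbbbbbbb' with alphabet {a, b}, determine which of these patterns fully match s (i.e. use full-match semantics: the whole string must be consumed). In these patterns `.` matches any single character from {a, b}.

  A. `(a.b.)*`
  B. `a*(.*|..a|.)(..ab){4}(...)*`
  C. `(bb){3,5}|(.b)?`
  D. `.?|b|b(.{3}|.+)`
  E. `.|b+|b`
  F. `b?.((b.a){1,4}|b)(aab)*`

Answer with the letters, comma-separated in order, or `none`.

C, D, E

A → no match
B → no match
C → match
D → match
E → match
F → no match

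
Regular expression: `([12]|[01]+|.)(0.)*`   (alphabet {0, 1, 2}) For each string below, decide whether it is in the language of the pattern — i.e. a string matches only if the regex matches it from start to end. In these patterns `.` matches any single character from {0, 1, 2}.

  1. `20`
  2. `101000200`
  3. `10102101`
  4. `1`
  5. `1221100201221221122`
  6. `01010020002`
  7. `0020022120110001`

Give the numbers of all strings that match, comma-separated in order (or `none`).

2, 4, 6

1 → no match
2 → match
3 → no match
4 → match
5 → no match
6 → match
7 → no match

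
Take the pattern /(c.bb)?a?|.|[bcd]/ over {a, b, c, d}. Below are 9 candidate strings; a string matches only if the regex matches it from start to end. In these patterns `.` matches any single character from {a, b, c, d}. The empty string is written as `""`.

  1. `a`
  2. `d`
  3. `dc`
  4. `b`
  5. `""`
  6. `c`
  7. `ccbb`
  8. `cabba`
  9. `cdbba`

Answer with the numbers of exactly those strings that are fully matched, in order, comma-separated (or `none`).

1 → match
2 → match
3 → no match
4 → match
5 → match
6 → match
7 → match
8 → match
9 → match

1, 2, 4, 5, 6, 7, 8, 9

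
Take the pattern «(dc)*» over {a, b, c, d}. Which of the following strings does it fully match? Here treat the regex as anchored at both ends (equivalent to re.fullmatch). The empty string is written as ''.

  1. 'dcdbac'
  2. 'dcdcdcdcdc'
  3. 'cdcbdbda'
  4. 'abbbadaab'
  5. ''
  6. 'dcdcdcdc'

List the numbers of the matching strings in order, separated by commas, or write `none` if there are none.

1 → no match
2 → match
3 → no match
4 → no match
5 → match
6 → match

2, 5, 6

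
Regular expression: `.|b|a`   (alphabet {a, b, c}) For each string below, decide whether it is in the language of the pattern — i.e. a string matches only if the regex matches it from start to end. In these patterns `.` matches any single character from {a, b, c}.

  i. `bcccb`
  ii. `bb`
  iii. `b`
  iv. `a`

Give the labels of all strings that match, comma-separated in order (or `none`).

i → no match
ii → no match
iii → match
iv → match

iii, iv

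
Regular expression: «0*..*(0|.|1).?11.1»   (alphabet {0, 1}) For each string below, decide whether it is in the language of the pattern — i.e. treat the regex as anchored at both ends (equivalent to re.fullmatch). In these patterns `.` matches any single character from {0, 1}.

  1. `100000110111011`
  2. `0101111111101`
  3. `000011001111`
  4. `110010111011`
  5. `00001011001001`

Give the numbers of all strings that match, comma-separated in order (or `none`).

1 → no match
2 → match
3 → match
4 → no match
5 → no match

2, 3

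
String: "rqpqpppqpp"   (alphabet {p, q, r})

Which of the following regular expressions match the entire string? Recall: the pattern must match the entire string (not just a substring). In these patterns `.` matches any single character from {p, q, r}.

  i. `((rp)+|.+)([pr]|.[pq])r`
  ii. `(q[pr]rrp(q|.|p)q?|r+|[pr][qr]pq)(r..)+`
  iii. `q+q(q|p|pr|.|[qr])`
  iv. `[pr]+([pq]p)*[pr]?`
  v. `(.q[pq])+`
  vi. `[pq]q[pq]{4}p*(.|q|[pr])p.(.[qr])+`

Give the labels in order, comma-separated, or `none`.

i → no match — must end with "r"
ii → no match
iii → no match — must start with "q"
iv → match
v → no match
vi → no match

iv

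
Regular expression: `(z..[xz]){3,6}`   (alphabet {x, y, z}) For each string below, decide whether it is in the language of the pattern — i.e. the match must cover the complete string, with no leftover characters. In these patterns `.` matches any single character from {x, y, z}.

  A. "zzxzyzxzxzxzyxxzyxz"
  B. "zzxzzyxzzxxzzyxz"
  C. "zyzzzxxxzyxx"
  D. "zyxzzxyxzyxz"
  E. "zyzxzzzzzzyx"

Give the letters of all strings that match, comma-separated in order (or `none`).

A → no match
B → match
C → match
D → match
E → match

B, C, D, E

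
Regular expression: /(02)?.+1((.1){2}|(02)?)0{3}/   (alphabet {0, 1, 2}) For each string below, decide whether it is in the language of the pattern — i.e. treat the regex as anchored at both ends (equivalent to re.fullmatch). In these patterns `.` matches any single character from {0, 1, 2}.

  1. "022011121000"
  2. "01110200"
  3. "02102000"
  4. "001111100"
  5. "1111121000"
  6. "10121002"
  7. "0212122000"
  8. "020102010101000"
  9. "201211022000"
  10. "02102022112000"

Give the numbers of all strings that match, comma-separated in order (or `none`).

1 → match
2 → no match
3 → match
4 → no match
5 → match
6 → no match — must end with "0"
7 → no match
8 → match
9 → no match
10 → no match

1, 3, 5, 8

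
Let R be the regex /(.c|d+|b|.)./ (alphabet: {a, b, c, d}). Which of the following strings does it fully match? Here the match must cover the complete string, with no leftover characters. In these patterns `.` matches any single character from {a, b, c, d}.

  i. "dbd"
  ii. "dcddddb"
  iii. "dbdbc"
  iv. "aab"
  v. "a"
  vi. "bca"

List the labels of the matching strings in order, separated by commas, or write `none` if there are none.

vi

i → no match
ii → no match
iii → no match
iv → no match
v → no match
vi → match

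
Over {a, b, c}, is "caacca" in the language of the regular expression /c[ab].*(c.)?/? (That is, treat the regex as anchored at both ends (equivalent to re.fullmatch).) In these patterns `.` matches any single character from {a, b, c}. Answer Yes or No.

Yes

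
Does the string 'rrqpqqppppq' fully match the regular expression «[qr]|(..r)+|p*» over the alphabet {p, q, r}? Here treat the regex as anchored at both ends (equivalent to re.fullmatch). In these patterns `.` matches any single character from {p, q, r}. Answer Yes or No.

No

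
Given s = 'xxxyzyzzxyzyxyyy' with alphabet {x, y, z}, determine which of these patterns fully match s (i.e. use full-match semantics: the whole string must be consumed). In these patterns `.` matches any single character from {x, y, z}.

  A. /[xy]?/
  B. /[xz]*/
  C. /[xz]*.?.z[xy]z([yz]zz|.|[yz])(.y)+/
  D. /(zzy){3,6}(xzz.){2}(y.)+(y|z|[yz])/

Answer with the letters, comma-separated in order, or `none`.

C

A → no match
B → no match
C → match
D → no match — must start with 'zzy'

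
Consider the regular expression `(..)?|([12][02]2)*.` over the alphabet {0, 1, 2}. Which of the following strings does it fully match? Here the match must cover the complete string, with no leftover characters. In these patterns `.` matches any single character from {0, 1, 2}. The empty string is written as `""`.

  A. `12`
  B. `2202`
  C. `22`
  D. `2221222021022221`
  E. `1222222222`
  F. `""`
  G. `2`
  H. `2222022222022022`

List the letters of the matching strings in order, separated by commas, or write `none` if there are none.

A, C, D, E, F, G, H

A → match
B → no match
C → match
D → match
E → match
F → match
G → match
H → match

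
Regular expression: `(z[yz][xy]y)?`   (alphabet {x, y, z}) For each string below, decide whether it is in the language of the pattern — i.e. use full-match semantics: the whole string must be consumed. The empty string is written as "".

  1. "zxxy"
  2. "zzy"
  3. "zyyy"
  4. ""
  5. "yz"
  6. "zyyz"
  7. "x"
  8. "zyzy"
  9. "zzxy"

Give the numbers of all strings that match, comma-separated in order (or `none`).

3, 4, 9

1 → no match
2 → no match
3 → match
4 → match
5 → no match
6 → no match
7 → no match
8 → no match
9 → match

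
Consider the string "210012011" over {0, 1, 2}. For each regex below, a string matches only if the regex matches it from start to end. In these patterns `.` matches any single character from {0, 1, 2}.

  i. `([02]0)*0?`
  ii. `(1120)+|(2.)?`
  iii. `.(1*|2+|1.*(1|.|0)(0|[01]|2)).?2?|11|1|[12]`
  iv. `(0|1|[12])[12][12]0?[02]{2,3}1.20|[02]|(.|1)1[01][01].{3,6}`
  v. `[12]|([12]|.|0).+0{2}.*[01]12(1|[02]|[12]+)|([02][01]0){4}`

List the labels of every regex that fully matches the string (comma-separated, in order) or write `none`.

i → no match
ii → no match
iii → match
iv → match
v → no match

iii, iv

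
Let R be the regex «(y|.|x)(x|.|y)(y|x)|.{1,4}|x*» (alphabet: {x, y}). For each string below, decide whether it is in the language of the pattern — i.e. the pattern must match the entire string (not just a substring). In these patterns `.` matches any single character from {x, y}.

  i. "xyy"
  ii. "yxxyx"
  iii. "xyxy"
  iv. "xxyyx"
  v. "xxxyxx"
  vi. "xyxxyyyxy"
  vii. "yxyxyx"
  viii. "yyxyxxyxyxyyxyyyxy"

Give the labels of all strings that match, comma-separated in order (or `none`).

i → match
ii → no match
iii → match
iv → no match
v → no match
vi → no match
vii → no match
viii → no match

i, iii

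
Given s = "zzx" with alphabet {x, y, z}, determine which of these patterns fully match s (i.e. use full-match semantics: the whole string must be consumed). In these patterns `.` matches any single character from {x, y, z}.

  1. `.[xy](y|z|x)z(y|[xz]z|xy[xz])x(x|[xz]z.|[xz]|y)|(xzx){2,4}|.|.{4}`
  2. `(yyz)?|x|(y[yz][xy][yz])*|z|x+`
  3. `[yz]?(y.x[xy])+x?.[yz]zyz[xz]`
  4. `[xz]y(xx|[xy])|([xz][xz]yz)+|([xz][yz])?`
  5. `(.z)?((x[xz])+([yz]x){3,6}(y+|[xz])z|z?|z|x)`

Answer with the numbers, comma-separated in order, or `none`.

5

1 → no match
2 → no match
3 → no match
4 → no match
5 → match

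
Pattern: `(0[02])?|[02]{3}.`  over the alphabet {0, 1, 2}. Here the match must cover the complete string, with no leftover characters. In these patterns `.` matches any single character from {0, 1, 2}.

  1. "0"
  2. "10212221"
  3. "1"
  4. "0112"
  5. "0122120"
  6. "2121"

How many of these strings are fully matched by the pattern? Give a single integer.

1 → no match
2 → no match
3 → no match
4 → no match
5 → no match
6 → no match
Total matched: 0

0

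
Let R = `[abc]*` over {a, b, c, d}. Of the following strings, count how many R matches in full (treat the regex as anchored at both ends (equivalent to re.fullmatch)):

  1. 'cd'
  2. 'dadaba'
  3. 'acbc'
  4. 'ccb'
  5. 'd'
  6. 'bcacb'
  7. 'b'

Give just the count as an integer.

4

1 → no match
2 → no match
3 → match
4 → match
5 → no match
6 → match
7 → match
Total matched: 4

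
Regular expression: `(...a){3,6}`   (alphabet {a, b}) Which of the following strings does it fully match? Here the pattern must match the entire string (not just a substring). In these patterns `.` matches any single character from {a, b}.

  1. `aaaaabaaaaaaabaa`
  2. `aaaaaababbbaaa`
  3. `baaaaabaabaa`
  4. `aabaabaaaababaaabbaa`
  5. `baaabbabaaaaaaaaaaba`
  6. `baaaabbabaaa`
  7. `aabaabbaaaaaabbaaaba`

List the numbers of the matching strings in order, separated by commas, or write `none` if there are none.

1, 3, 4, 6, 7

1 → match
2 → no match
3 → match
4 → match
5 → no match
6 → match
7 → match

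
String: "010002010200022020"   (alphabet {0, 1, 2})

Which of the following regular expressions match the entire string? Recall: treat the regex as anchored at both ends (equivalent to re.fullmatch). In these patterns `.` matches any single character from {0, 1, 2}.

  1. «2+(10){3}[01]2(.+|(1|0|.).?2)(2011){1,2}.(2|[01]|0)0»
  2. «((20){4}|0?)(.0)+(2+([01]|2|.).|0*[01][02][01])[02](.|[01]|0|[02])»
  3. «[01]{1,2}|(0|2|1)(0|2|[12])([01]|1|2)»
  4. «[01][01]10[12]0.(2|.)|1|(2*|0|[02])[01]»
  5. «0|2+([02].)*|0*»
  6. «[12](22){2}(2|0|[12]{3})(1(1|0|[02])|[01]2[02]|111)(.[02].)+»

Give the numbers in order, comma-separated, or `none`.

2

1 → no match — must start with "2"
2 → match
3 → no match
4 → no match
5 → no match
6 → no match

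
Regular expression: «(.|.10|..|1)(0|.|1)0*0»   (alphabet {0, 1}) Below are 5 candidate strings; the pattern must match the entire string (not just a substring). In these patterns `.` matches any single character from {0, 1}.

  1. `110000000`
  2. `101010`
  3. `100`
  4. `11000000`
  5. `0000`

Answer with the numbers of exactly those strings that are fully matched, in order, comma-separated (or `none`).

1 → match
2 → no match
3 → match
4 → match
5 → match

1, 3, 4, 5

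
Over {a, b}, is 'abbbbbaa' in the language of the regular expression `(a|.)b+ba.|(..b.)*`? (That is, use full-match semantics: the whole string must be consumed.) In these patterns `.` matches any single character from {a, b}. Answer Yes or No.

Yes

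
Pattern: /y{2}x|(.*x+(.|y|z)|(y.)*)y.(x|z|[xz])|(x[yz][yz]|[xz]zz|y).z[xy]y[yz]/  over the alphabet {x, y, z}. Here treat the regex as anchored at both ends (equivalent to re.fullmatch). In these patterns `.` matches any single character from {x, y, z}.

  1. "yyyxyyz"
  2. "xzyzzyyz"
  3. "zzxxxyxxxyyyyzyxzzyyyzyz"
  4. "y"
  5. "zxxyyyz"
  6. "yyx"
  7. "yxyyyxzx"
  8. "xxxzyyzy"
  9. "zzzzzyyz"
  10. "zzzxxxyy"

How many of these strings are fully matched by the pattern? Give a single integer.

1 → match
2 → match
3 → no match
4 → no match
5 → match
6 → match
7 → no match
8 → no match
9 → match
10 → no match
Total matched: 5

5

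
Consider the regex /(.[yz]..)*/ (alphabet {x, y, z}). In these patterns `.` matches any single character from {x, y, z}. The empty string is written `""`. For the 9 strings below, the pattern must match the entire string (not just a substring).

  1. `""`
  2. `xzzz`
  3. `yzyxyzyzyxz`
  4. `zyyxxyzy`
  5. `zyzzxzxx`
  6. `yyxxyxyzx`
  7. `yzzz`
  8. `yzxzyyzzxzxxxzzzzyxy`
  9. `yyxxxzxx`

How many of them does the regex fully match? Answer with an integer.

7

1 → match
2 → match
3 → no match
4 → match
5 → match
6 → no match
7 → match
8 → match
9 → match
Total matched: 7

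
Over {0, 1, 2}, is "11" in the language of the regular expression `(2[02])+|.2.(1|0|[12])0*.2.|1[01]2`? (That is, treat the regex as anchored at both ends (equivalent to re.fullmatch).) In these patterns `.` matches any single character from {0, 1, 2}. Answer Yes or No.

No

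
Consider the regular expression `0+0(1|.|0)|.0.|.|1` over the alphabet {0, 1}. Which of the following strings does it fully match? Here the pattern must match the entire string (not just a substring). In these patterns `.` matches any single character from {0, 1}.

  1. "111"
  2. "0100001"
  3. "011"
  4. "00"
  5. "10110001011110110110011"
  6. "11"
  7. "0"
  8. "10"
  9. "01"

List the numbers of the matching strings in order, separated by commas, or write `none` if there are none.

1. "111" → no match
2. "0100001" → no match
3. "011" → no match
4. "00" → no match
5 → no match
6. "11" → no match
7. "0" → match
8. "10" → no match
9. "01" → no match

7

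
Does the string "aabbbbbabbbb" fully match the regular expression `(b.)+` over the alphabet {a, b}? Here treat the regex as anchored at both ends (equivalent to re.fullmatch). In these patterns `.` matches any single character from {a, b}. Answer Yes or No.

Every match must start with "b", but "aabbbbbabbbb" does not.

No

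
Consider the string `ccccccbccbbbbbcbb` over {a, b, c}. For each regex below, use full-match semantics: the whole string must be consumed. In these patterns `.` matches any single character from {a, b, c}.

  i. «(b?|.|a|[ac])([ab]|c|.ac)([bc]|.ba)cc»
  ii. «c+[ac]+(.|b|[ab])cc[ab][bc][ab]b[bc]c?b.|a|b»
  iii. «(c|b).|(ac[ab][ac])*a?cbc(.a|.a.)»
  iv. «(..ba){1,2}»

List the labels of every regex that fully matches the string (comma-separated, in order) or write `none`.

i → no match — must end with `cc`
ii → match
iii → no match
iv → no match — must end with `ba`

ii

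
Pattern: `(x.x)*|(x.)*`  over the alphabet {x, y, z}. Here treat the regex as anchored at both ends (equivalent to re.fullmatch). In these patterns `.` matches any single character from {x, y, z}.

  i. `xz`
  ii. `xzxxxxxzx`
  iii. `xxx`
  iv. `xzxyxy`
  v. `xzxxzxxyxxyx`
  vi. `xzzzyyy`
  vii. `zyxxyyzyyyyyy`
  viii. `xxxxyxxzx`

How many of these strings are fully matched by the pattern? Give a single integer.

i → match
ii → match
iii → match
iv → match
v → match
vi → no match
vii → no match
viii → match
Total matched: 6

6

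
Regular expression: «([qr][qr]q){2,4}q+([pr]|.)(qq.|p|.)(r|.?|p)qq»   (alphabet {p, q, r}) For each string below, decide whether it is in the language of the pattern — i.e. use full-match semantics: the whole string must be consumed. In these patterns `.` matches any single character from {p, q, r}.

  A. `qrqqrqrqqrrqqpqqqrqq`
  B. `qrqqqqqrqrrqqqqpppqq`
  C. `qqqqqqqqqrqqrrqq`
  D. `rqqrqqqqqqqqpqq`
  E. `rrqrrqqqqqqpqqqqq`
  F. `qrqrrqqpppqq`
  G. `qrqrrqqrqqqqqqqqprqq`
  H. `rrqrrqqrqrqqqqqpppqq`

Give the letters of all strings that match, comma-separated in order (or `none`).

A → match
B → match
C → match
D → match
E → match
F → match
G → match
H → match

A, B, C, D, E, F, G, H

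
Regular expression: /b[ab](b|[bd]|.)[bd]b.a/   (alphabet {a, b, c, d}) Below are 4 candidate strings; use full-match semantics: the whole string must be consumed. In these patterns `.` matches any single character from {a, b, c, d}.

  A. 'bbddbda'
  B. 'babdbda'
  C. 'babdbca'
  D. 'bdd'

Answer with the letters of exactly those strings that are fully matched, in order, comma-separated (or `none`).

A, B, C

A → match
B → match
C → match
D → no match — must end with 'a'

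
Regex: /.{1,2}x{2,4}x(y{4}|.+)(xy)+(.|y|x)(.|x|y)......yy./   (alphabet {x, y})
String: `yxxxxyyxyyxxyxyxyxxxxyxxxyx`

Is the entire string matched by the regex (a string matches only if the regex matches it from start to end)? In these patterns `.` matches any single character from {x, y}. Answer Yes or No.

No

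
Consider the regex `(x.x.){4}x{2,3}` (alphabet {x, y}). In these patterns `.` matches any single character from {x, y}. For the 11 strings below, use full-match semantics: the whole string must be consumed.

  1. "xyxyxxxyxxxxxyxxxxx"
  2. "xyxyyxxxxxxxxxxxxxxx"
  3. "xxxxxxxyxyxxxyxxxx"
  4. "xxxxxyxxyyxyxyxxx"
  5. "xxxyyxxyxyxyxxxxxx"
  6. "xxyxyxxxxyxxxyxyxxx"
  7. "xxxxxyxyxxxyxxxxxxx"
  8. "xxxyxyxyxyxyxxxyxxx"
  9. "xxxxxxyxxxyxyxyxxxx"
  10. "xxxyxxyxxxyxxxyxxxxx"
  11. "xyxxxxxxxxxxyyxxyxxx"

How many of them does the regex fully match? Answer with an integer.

1 → match
2 → no match
3 → match
4 → no match
5 → no match
6 → no match
7 → match
8 → match
9 → no match
10 → no match
11 → no match
Total matched: 4

4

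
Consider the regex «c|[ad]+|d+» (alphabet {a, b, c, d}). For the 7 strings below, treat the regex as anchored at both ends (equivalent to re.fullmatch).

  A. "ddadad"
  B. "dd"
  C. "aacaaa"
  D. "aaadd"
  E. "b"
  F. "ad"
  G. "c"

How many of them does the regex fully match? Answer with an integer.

A → match
B → match
C → no match
D → match
E → no match
F → match
G → match
Total matched: 5

5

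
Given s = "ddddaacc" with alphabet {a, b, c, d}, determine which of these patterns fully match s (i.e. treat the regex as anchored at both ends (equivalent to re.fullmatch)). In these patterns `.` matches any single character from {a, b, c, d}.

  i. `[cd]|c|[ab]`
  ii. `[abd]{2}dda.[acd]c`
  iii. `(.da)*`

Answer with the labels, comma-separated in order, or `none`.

i → no match
ii → match
iii → no match

ii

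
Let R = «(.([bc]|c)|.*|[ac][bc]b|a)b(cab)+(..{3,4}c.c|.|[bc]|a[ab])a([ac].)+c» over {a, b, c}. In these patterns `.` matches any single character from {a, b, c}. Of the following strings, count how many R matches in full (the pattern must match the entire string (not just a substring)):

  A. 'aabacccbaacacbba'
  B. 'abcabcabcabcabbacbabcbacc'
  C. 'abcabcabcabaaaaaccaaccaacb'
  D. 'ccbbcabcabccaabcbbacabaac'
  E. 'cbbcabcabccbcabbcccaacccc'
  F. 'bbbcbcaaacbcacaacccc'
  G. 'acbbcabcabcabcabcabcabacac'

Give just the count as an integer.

1

A → no match — must end with 'c'
B → match
C → no match — must end with 'c'
D → no match
E → no match
F → no match
G → no match
Total matched: 1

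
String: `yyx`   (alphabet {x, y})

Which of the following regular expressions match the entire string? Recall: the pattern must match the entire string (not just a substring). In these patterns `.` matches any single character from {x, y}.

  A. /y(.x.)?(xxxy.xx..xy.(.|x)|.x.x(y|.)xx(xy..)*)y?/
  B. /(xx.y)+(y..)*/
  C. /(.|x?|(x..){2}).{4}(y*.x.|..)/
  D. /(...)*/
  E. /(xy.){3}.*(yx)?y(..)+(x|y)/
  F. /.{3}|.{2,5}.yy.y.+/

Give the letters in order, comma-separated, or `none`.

A → no match
B → no match — must start with `xx`
C → no match
D → match
E → no match — must start with `xy`
F → match

D, F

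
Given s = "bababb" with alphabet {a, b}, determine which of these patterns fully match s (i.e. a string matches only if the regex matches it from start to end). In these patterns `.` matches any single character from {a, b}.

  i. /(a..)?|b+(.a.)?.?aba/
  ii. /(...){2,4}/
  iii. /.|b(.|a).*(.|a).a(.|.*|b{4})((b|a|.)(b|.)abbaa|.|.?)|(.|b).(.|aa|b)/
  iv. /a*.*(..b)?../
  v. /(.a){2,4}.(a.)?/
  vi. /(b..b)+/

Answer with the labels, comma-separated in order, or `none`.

i → no match
ii → match
iii → no match
iv → match
v → no match
vi → no match

ii, iv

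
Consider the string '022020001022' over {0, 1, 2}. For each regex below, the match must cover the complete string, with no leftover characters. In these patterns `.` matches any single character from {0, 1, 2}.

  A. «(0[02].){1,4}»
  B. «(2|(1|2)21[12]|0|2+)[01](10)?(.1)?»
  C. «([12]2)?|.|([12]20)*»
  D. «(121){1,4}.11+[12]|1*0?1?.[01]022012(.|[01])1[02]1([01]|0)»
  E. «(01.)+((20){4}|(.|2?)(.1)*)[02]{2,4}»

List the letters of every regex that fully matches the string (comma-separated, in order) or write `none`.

A → match
B → no match
C → no match
D → no match
E → no match — must start with '01'

A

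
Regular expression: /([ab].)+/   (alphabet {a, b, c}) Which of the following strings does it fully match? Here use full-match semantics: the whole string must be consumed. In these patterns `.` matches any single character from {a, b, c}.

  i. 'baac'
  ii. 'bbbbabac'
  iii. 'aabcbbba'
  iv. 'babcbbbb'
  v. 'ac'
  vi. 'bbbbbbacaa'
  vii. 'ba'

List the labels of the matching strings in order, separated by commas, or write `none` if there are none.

i → match
ii → match
iii → match
iv → match
v → match
vi → match
vii → match

i, ii, iii, iv, v, vi, vii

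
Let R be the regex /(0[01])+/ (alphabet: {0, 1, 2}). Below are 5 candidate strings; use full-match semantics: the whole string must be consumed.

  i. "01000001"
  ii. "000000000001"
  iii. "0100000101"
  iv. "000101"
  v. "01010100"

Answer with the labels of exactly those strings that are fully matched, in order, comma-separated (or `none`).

i, ii, iii, iv, v

i → match
ii → match
iii → match
iv → match
v → match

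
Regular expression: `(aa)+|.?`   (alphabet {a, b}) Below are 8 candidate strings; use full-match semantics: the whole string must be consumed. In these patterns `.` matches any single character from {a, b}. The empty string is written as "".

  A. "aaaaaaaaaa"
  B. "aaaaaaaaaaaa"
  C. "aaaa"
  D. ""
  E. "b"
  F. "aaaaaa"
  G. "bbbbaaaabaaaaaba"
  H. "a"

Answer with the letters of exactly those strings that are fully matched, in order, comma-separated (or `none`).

A, B, C, D, E, F, H

A → match
B → match
C → match
D → match
E → match
F → match
G → no match
H → match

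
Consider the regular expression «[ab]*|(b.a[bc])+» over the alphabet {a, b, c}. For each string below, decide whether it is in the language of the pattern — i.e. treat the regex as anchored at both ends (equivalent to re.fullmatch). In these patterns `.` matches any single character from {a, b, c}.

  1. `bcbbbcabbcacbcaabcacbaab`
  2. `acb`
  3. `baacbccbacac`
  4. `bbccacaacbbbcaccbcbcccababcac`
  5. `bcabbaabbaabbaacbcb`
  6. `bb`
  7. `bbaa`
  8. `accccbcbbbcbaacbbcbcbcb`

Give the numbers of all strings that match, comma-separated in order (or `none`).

1 → no match
2 → no match
3 → no match
4 → no match
5 → no match
6 → match
7 → match
8 → no match

6, 7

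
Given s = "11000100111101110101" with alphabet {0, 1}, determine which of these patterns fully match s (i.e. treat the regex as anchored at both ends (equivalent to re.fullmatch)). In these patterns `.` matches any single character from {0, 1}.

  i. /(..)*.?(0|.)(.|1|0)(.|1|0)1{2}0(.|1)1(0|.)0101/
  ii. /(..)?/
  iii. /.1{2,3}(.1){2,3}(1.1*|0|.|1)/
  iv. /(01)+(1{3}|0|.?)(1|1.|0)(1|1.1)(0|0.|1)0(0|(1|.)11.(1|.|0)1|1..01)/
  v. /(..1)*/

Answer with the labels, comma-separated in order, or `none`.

i

i → match
ii → no match
iii → no match
iv → no match — must start with "01"
v → no match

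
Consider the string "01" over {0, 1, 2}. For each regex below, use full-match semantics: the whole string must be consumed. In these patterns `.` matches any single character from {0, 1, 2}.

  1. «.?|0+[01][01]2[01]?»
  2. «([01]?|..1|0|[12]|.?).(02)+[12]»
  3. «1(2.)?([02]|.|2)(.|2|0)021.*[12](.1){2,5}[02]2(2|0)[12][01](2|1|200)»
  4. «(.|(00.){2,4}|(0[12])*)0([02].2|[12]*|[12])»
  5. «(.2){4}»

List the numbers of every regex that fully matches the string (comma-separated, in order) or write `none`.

1 → no match
2 → no match
3 → no match — must start with "1"
4 → match
5 → no match — must end with "2"

4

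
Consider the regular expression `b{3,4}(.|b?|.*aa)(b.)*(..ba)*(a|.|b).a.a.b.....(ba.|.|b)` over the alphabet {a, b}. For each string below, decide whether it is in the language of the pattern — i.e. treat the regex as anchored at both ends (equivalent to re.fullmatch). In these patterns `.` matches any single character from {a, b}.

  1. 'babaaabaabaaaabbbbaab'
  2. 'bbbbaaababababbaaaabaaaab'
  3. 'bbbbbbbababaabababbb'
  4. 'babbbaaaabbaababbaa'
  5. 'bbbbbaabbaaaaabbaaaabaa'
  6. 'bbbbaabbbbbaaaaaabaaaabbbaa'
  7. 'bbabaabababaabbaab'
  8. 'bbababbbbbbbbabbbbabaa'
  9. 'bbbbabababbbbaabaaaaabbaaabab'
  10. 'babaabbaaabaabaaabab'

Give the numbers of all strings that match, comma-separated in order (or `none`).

3

1 → no match
2 → no match
3 → match
4 → no match
5 → no match
6 → no match
7 → no match
8 → no match
9 → no match
10 → no match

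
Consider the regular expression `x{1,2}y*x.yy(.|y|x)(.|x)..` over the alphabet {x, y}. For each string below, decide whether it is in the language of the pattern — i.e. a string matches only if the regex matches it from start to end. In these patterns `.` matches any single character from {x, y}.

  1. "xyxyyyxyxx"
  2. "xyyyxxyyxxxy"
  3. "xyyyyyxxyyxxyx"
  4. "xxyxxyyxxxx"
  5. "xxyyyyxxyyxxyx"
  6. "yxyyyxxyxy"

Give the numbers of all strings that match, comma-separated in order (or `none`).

1, 2, 3, 4, 5

1. "xyxyyyxyxx" → match
2. "xyyyxxyyxxxy" → match
3 → match
4. "xxyxxyyxxxx" → match
5 → match
6. "yxyyyxxyxy" → no match — must start with "x"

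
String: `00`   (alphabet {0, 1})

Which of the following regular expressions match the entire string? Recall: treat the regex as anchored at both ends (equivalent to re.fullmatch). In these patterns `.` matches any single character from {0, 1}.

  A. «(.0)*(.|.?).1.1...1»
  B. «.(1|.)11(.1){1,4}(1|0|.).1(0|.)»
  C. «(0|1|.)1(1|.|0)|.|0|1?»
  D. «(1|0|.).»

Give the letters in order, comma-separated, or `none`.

D

A → no match — must end with `1`
B → no match
C → no match
D → match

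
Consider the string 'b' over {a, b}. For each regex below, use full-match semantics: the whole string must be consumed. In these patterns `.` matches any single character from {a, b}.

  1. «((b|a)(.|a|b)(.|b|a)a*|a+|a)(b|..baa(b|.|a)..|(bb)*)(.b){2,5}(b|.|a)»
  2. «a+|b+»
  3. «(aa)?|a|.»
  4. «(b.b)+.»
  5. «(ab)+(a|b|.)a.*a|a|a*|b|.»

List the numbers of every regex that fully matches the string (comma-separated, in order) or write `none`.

2, 3, 5

1 → no match
2 → match
3 → match
4 → no match
5 → match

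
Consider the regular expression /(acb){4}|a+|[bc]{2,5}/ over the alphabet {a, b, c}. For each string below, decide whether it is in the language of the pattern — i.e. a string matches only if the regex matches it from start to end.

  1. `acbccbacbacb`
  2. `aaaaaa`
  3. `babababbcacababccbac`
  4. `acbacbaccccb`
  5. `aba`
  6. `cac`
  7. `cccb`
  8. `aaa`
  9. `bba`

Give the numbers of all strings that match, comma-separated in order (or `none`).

2, 7, 8

1. `acbccbacbacb` → no match
2. `aaaaaa` → match
3 → no match
4. `acbacbaccccb` → no match
5. `aba` → no match
6. `cac` → no match
7. `cccb` → match
8. `aaa` → match
9. `bba` → no match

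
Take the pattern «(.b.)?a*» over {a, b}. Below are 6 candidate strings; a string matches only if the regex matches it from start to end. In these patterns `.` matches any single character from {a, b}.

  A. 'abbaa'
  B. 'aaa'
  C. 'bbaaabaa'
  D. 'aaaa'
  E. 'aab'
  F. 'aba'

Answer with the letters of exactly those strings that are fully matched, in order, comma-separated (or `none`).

A, B, D, F

A → match
B → match
C → no match
D → match
E → no match
F → match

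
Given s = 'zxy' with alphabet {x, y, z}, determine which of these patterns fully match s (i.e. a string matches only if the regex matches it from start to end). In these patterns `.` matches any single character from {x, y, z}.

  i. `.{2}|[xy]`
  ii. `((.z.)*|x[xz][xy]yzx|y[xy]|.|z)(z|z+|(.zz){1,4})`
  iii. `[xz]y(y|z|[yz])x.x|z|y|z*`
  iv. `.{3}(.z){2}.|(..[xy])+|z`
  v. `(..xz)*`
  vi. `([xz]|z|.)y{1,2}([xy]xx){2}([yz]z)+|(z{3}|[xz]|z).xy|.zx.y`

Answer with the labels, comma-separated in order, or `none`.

iv

i → no match
ii → no match
iii → no match
iv → match
v → no match
vi → no match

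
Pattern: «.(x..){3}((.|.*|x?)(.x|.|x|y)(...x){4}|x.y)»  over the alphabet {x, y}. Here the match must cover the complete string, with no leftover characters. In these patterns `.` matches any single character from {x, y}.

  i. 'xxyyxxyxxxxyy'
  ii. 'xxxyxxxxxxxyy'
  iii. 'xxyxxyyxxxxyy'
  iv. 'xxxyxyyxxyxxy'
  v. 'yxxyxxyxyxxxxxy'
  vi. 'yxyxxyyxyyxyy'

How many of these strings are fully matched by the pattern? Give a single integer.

i → match
ii → match
iii → match
iv → match
v → no match
vi → match
Total matched: 5

5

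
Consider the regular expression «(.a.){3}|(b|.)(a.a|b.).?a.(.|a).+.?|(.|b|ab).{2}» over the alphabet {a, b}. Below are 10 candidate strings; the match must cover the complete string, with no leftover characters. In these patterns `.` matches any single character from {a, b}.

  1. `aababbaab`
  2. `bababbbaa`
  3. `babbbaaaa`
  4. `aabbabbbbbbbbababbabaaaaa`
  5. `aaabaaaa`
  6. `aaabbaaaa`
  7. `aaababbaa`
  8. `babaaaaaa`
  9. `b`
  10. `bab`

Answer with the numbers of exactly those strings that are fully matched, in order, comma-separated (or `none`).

1 → no match
2 → no match
3 → no match
4 → no match
5 → no match
6 → no match
7 → match
8 → match
9 → no match
10 → match

7, 8, 10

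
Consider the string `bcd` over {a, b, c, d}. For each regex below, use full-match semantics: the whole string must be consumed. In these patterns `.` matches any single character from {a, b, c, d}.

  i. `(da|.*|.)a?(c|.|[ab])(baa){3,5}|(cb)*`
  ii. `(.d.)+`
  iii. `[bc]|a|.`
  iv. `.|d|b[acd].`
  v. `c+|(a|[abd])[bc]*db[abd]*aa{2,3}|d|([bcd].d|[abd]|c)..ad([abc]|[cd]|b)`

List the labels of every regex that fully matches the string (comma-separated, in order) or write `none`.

iv

i → no match
ii → no match
iii → no match
iv → match
v → no match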